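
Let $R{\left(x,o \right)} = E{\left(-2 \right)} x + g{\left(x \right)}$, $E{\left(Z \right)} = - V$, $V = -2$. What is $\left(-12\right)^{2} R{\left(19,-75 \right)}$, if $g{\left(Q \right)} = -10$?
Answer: $4032$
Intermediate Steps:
$E{\left(Z \right)} = 2$ ($E{\left(Z \right)} = \left(-1\right) \left(-2\right) = 2$)
$R{\left(x,o \right)} = -10 + 2 x$ ($R{\left(x,o \right)} = 2 x - 10 = -10 + 2 x$)
$\left(-12\right)^{2} R{\left(19,-75 \right)} = \left(-12\right)^{2} \left(-10 + 2 \cdot 19\right) = 144 \left(-10 + 38\right) = 144 \cdot 28 = 4032$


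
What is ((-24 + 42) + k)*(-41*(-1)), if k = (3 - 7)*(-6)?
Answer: 1722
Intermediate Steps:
k = 24 (k = -4*(-6) = 24)
((-24 + 42) + k)*(-41*(-1)) = ((-24 + 42) + 24)*(-41*(-1)) = (18 + 24)*41 = 42*41 = 1722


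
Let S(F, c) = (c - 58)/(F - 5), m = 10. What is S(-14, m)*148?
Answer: 7104/19 ≈ 373.89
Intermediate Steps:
S(F, c) = (-58 + c)/(-5 + F)
S(-14, m)*148 = ((-58 + 10)/(-5 - 14))*148 = (-48/(-19))*148 = -1/19*(-48)*148 = (48/19)*148 = 7104/19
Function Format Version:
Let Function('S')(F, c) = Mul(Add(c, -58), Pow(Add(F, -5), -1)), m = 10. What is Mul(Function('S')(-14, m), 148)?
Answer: Rational(7104, 19) ≈ 373.89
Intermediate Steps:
Function('S')(F, c) = Mul(Pow(Add(-5, F), -1), Add(-58, c)) (Function('S')(F, c) = Mul(Add(-58, c), Pow(Add(-5, F), -1)) = Mul(Pow(Add(-5, F), -1), Add(-58, c)))
Mul(Function('S')(-14, m), 148) = Mul(Mul(Pow(Add(-5, -14), -1), Add(-58, 10)), 148) = Mul(Mul(Pow(-19, -1), -48), 148) = Mul(Mul(Rational(-1, 19), -48), 148) = Mul(Rational(48, 19), 148) = Rational(7104, 19)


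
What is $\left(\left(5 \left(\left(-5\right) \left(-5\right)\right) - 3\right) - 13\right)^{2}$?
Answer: $11881$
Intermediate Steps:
$\left(\left(5 \left(\left(-5\right) \left(-5\right)\right) - 3\right) - 13\right)^{2} = \left(\left(5 \cdot 25 - 3\right) - 13\right)^{2} = \left(\left(125 - 3\right) - 13\right)^{2} = \left(122 - 13\right)^{2} = 109^{2} = 11881$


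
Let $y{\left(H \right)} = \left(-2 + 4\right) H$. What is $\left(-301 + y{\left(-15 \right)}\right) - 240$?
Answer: $-571$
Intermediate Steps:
$y{\left(H \right)} = 2 H$
$\left(-301 + y{\left(-15 \right)}\right) - 240 = \left(-301 + 2 \left(-15\right)\right) - 240 = \left(-301 - 30\right) - 240 = -331 - 240 = -571$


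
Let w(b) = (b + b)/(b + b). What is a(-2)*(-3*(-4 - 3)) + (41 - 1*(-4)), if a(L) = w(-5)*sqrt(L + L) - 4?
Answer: -39 + 42*I ≈ -39.0 + 42.0*I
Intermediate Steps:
w(b) = 1 (w(b) = (2*b)/((2*b)) = (2*b)*(1/(2*b)) = 1)
a(L) = -4 + sqrt(2)*sqrt(L) (a(L) = 1*sqrt(L + L) - 4 = 1*sqrt(2*L) - 4 = 1*(sqrt(2)*sqrt(L)) - 4 = sqrt(2)*sqrt(L) - 4 = -4 + sqrt(2)*sqrt(L))
a(-2)*(-3*(-4 - 3)) + (41 - 1*(-4)) = (-4 + sqrt(2)*sqrt(-2))*(-3*(-4 - 3)) + (41 - 1*(-4)) = (-4 + sqrt(2)*(I*sqrt(2)))*(-3*(-7)) + (41 + 4) = (-4 + 2*I)*21 + 45 = (-84 + 42*I) + 45 = -39 + 42*I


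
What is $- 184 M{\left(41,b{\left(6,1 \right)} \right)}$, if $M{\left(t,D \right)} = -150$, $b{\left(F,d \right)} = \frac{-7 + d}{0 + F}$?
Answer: $27600$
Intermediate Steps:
$b{\left(F,d \right)} = \frac{-7 + d}{F}$
$- 184 M{\left(41,b{\left(6,1 \right)} \right)} = \left(-184\right) \left(-150\right) = 27600$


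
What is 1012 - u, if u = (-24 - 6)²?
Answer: 112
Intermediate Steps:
u = 900 (u = (-30)² = 900)
1012 - u = 1012 - 1*900 = 1012 - 900 = 112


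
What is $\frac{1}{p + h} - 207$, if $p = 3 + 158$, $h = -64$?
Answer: $- \frac{20078}{97} \approx -206.99$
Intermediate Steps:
$p = 161$
$\frac{1}{p + h} - 207 = \frac{1}{161 - 64} - 207 = \frac{1}{97} - 207 = - \frac{20078}{97}$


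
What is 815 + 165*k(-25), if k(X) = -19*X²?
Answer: -1958560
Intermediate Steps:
815 + 165*k(-25) = 815 + 165*(-19*(-25)²) = 815 + 165*(-19*625) = 815 + 165*(-11875) = 815 - 1959375 = -1958560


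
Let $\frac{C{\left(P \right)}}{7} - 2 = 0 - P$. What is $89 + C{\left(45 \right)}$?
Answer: $-212$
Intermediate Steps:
$C{\left(P \right)} = 14 - 7 P$ ($C{\left(P \right)} = 14 + 7 \left(0 - P\right) = 14 + 7 \left(- P\right) = 14 - 7 P$)
$89 + C{\left(45 \right)} = 89 + \left(14 - 315\right) = 89 - 301 = -212$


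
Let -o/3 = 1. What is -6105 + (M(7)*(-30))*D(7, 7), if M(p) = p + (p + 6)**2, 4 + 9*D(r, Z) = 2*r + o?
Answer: -30635/3 ≈ -10212.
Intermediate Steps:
o = -3 (o = -3*1 = -3)
D(r, Z) = -7/9 + 2*r/9 (D(r, Z) = -4/9 + (2*r - 3)/9 = -4/9 + (-3 + 2*r)/9 = -4/9 + (-1/3 + 2*r/9) = -7/9 + 2*r/9)
M(p) = p + (6 + p)**2
-6105 + (M(7)*(-30))*D(7, 7) = -6105 + ((7 + (6 + 7)**2)*(-30))*(-7/9 + (2/9)*7) = -6105 + ((7 + 13**2)*(-30))*(-7/9 + 14/9) = -6105 + ((7 + 169)*(-30))*(7/9) = -6105 + (176*(-30))*(7/9) = -6105 - 5280*7/9 = -6105 - 12320/3 = -30635/3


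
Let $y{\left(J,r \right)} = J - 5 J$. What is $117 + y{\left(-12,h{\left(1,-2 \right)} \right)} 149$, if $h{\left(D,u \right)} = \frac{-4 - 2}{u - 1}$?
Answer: $7269$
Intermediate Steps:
$h{\left(D,u \right)} = - \frac{6}{-1 + u}$
$y{\left(J,r \right)} = - 4 J$
$117 + y{\left(-12,h{\left(1,-2 \right)} \right)} 149 = 117 + \left(-4\right) \left(-12\right) 149 = 117 + 48 \cdot 149 = 117 + 7152 = 7269$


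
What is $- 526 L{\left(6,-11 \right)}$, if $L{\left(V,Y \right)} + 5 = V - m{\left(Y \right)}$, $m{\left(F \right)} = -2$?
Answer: $-1578$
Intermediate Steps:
$L{\left(V,Y \right)} = -3 + V$ ($L{\left(V,Y \right)} = -5 + \left(V - -2\right) = -5 + \left(V + 2\right) = -5 + \left(2 + V\right) = -3 + V$)
$- 526 L{\left(6,-11 \right)} = - 526 \left(-3 + 6\right) = \left(-526\right) 3 = -1578$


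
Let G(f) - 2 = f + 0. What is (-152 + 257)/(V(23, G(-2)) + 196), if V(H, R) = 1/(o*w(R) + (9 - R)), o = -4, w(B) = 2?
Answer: 105/197 ≈ 0.53300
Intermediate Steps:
G(f) = 2 + f (G(f) = 2 + (f + 0) = 2 + f)
V(H, R) = 1/(1 - R) (V(H, R) = 1/(-4*2 + (9 - R)) = 1/(-8 + (9 - R)) = 1/(1 - R))
(-152 + 257)/(V(23, G(-2)) + 196) = (-152 + 257)/(-1/(-1 + (2 - 2)) + 196) = 105/(-1/(-1 + 0) + 196) = 105/(-1/(-1) + 196) = 105/(-1*(-1) + 196) = 105/(1 + 196) = 105/197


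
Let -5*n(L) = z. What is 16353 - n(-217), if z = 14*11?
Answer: 81919/5 ≈ 16384.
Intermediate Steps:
z = 154
n(L) = -154/5 (n(L) = -1/5*154 = -154/5)
16353 - n(-217) = 16353 - 1*(-154/5) = 16353 + 154/5 = 81919/5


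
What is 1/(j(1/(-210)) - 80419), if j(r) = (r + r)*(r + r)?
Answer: -11025/886619474 ≈ -1.2435e-5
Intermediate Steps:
j(r) = 4*r² (j(r) = (2*r)*(2*r) = 4*r²)
1/(j(1/(-210)) - 80419) = 1/(4*(1/(-210))² - 80419) = 1/(4*(-1/210)² - 80419) = 1/(4*(1/44100) - 80419) = 1/(1/11025 - 80419) = 1/(-886619474/11025) = -11025/886619474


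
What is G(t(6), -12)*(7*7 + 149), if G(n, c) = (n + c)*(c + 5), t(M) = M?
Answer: 8316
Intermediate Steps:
G(n, c) = (5 + c)*(c + n) (G(n, c) = (c + n)*(5 + c) = (5 + c)*(c + n))
G(t(6), -12)*(7*7 + 149) = ((-12)² + 5*(-12) + 5*6 - 12*6)*(7*7 + 149) = (144 - 60 + 30 - 72)*(49 + 149) = 42*198 = 8316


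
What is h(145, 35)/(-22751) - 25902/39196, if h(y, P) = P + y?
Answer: -298175841/445874098 ≈ -0.66874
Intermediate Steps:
h(145, 35)/(-22751) - 25902/39196 = (35 + 145)/(-22751) - 25902/39196 = 180*(-1/22751) - 25902*1/39196 = -180/22751 - 12951/19598 = -298175841/445874098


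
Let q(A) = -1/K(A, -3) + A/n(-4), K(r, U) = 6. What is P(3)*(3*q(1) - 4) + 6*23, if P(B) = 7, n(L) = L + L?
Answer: 831/8 ≈ 103.88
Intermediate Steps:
n(L) = 2*L
q(A) = -⅙ - A/8 (q(A) = -1/6 + A/((2*(-4))) = -1*⅙ + A/(-8) = -⅙ + A*(-⅛) = -⅙ - A/8)
P(3)*(3*q(1) - 4) + 6*23 = 7*(3*(-⅙ - ⅛*1) - 4) + 6*23 = 7*(3*(-⅙ - ⅛) - 4) + 138 = 7*(3*(-7/24) - 4) + 138 = 7*(-7/8 - 4) + 138 = 7*(-39/8) + 138 = -273/8 + 138 = 831/8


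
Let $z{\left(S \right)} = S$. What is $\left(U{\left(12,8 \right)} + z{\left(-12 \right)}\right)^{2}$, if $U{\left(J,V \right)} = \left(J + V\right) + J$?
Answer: $400$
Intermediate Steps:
$U{\left(J,V \right)} = V + 2 J$
$\left(U{\left(12,8 \right)} + z{\left(-12 \right)}\right)^{2} = \left(\left(8 + 2 \cdot 12\right) - 12\right)^{2} = \left(\left(8 + 24\right) - 12\right)^{2} = \left(32 - 12\right)^{2} = 20^{2} = 400$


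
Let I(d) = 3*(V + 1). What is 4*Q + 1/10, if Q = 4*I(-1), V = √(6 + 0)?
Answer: 481/10 + 48*√6 ≈ 165.68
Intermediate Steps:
V = √6 ≈ 2.4495
I(d) = 3 + 3*√6 (I(d) = 3*(√6 + 1) = 3*(1 + √6) = 3 + 3*√6)
Q = 12 + 12*√6 (Q = 4*(3 + 3*√6) = 12 + 12*√6 ≈ 41.394)
4*Q + 1/10 = 4*(12 + 12*√6) + 1/10 = (48 + 48*√6) + ⅒ = 481/10 + 48*√6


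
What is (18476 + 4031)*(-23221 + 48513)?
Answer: 569247044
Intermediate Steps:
(18476 + 4031)*(-23221 + 48513) = 22507*25292 = 569247044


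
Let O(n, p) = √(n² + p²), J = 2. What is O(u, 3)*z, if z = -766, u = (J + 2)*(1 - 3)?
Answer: -766*√73 ≈ -6544.7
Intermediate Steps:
u = -8 (u = (2 + 2)*(1 - 3) = 4*(-2) = -8)
O(u, 3)*z = √((-8)² + 3²)*(-766) = √(64 + 9)*(-766) = √73*(-766) = -766*√73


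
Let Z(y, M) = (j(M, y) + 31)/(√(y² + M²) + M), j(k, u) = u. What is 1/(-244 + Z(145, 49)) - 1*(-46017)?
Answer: 14448438647547/313980484 - 11*√23426/78495121 ≈ 46017.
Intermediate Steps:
Z(y, M) = (31 + y)/(M + √(M² + y²)) (Z(y, M) = (y + 31)/(√(y² + M²) + M) = (31 + y)/(√(M² + y²) + M) = (31 + y)/(M + √(M² + y²)))
1/(-244 + Z(145, 49)) - 1*(-46017) = 1/(-244 + (31 + 145)/(49 + √(49² + 145²))) - 1*(-46017) = 1/(-244 + 176/(49 + √(2401 + 21025))) + 46017 = 1/(-244 + 176/(49 + √23426)) + 46017 = 46017 + 1/(-244 + 176/(49 + √23426))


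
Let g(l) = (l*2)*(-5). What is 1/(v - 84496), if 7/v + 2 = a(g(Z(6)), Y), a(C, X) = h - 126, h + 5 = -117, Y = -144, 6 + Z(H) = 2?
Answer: -250/21124007 ≈ -1.1835e-5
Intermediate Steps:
Z(H) = -4 (Z(H) = -6 + 2 = -4)
g(l) = -10*l (g(l) = (2*l)*(-5) = -10*l)
h = -122 (h = -5 - 117 = -122)
a(C, X) = -248 (a(C, X) = -122 - 126 = -248)
v = -7/250 (v = 7/(-2 - 248) = 7/(-250) = 7*(-1/250) = -7/250 ≈ -0.028000)
1/(v - 84496) = 1/(-7/250 - 84496) = 1/(-21124007/250) = -250/21124007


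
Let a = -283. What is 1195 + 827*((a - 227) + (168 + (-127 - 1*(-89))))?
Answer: -313065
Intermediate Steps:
1195 + 827*((a - 227) + (168 + (-127 - 1*(-89)))) = 1195 + 827*((-283 - 227) + (168 + (-127 - 1*(-89)))) = 1195 + 827*(-510 + (168 + (-127 + 89))) = 1195 + 827*(-510 + (168 - 38)) = 1195 + 827*(-510 + 130) = 1195 + 827*(-380) = 1195 - 314260 = -313065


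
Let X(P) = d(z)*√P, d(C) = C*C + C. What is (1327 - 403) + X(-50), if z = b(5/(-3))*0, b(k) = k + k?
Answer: 924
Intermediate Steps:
b(k) = 2*k
z = 0 (z = (2*(5/(-3)))*0 = (2*(5*(-⅓)))*0 = (2*(-5/3))*0 = -10/3*0 = 0)
d(C) = C + C² (d(C) = C² + C = C + C²)
X(P) = 0 (X(P) = (0*(1 + 0))*√P = (0*1)*√P = 0*√P = 0)
(1327 - 403) + X(-50) = (1327 - 403) + 0 = 924 + 0 = 924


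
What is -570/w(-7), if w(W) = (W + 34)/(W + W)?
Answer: 2660/9 ≈ 295.56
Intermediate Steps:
w(W) = (34 + W)/(2*W) (w(W) = (34 + W)/((2*W)) = (34 + W)*(1/(2*W)) = (34 + W)/(2*W))
-570/w(-7) = -570*(-14/(34 - 7)) = -570/((½)*(-⅐)*27) = -570/(-27/14) = -570*(-14/27) = 2660/9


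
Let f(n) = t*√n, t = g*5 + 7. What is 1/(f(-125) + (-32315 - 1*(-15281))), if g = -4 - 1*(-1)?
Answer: I/(2*(-8517*I + 20*√5)) ≈ -5.8705e-5 + 3.0825e-7*I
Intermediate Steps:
g = -3 (g = -4 + 1 = -3)
t = -8 (t = -3*5 + 7 = -15 + 7 = -8)
f(n) = -8*√n
1/(f(-125) + (-32315 - 1*(-15281))) = 1/(-40*I*√5 + (-32315 - 1*(-15281))) = 1/(-40*I*√5 + (-32315 + 15281)) = 1/(-40*I*√5 - 17034) = 1/(-17034 - 40*I*√5)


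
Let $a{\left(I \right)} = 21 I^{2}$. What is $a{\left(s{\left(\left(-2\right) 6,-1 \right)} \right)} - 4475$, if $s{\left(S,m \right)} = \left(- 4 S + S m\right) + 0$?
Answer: $71125$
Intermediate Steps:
$s{\left(S,m \right)} = - 4 S + S m$
$a{\left(s{\left(\left(-2\right) 6,-1 \right)} \right)} - 4475 = 21 \left(\left(-2\right) 6 \left(-4 - 1\right)\right)^{2} - 4475 = 21 \left(\left(-12\right) \left(-5\right)\right)^{2} - 4475 = 21 \cdot 60^{2} - 4475 = 21 \cdot 3600 - 4475 = 75600 - 4475 = 71125$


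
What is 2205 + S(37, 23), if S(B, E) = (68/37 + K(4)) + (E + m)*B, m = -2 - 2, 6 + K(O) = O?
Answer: 107590/37 ≈ 2907.8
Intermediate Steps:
K(O) = -6 + O
m = -4
S(B, E) = -6/37 + B*(-4 + E) (S(B, E) = (68/37 + (-6 + 4)) + (E - 4)*B = (68*(1/37) - 2) + (-4 + E)*B = (68/37 - 2) + B*(-4 + E) = -6/37 + B*(-4 + E))
2205 + S(37, 23) = 2205 + (-6/37 - 4*37 + 37*23) = 2205 + (-6/37 - 148 + 851) = 2205 + 26005/37 = 107590/37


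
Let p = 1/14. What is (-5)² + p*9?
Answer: 359/14 ≈ 25.643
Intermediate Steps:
p = 1/14 ≈ 0.071429
(-5)² + p*9 = (-5)² + (1/14)*9 = 25 + 9/14 = 359/14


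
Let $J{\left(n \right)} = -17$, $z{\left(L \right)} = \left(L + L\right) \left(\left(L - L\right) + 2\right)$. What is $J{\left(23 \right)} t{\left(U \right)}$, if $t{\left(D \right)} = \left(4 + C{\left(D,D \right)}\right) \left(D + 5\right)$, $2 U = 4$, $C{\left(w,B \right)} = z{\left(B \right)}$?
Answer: $-1428$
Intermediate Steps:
$z{\left(L \right)} = 4 L$ ($z{\left(L \right)} = 2 L \left(0 + 2\right) = 2 L 2 = 4 L$)
$C{\left(w,B \right)} = 4 B$
$U = 2$ ($U = \frac{1}{2} \cdot 4 = 2$)
$t{\left(D \right)} = \left(4 + 4 D\right) \left(5 + D\right)$ ($t{\left(D \right)} = \left(4 + 4 D\right) \left(D + 5\right) = \left(4 + 4 D\right) \left(5 + D\right)$)
$J{\left(23 \right)} t{\left(U \right)} = - 17 \left(20 + 4 \cdot 2^{2} + 24 \cdot 2\right) = - 17 \left(20 + 4 \cdot 4 + 48\right) = - 17 \left(20 + 16 + 48\right) = \left(-17\right) 84 = -1428$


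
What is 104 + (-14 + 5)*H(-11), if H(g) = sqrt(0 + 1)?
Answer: 95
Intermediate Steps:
H(g) = 1 (H(g) = sqrt(1) = 1)
104 + (-14 + 5)*H(-11) = 104 + (-14 + 5)*1 = 104 - 9*1 = 104 - 9 = 95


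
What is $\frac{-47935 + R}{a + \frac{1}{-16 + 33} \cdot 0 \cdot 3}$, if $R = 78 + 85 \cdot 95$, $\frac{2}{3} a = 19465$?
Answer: $- \frac{79564}{58395} \approx -1.3625$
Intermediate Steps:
$a = \frac{58395}{2}$ ($a = \frac{3}{2} \cdot 19465 = \frac{58395}{2} \approx 29198.0$)
$R = 8153$ ($R = 78 + 8075 = 8153$)
$\frac{-47935 + R}{a + \frac{1}{-16 + 33} \cdot 0 \cdot 3} = \frac{-47935 + 8153}{\frac{58395}{2} + \frac{1}{-16 + 33} \cdot 0 \cdot 3} = - \frac{39782}{\frac{58395}{2} + \frac{1}{17} \cdot 0 \cdot 3} = - \frac{39782}{\frac{58395}{2} + 0 \cdot 3} = - \frac{39782}{\frac{58395}{2} + 0} = - \frac{39782}{\frac{58395}{2}} = \left(-39782\right) \frac{2}{58395} = - \frac{79564}{58395}$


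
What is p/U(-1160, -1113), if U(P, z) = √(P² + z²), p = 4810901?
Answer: 4810901*√2584369/2584369 ≈ 2992.6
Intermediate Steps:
p/U(-1160, -1113) = 4810901/(√((-1160)² + (-1113)²)) = 4810901/(√(1345600 + 1238769)) = 4810901/(√2584369) = 4810901*(√2584369/2584369) = 4810901*√2584369/2584369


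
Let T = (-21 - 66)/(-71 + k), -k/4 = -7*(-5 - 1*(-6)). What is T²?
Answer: 7569/1849 ≈ 4.0936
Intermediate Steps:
k = 28 (k = -(-28)*(-5 - 1*(-6)) = -(-28)*(-5 + 6) = -(-28) = -4*(-7) = 28)
T = 87/43 (T = (-21 - 66)/(-71 + 28) = -87/(-43) = -87*(-1/43) = 87/43 ≈ 2.0233)
T² = (87/43)² = 7569/1849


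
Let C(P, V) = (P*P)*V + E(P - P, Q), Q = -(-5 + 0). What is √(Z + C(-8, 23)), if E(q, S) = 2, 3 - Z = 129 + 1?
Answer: √1347 ≈ 36.701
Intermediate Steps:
Q = 5 (Q = -(-5) = -1*(-5) = 5)
Z = -127 (Z = 3 - (129 + 1) = 3 - 1*130 = 3 - 130 = -127)
C(P, V) = 2 + V*P² (C(P, V) = (P*P)*V + 2 = P²*V + 2 = V*P² + 2 = 2 + V*P²)
√(Z + C(-8, 23)) = √(-127 + (2 + 23*(-8)²)) = √(-127 + (2 + 23*64)) = √(-127 + (2 + 1472)) = √(-127 + 1474) = √1347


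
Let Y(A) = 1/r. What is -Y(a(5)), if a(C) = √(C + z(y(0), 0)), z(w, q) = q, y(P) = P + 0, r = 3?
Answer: -⅓ ≈ -0.33333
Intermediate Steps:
y(P) = P
a(C) = √C (a(C) = √(C + 0) = √C)
Y(A) = ⅓ (Y(A) = 1/3 = ⅓)
-Y(a(5)) = -1*⅓ = -⅓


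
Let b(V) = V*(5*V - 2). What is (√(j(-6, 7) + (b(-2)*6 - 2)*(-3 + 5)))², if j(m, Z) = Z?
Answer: 291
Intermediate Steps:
b(V) = V*(-2 + 5*V)
(√(j(-6, 7) + (b(-2)*6 - 2)*(-3 + 5)))² = (√(7 + (-2*(-2 + 5*(-2))*6 - 2)*(-3 + 5)))² = (√(7 + (-2*(-2 - 10)*6 - 2)*2))² = (√(7 + (-2*(-12)*6 - 2)*2))² = (√(7 + (24*6 - 2)*2))² = (√(7 + (144 - 2)*2))² = (√(7 + 142*2))² = (√(7 + 284))² = (√291)² = 291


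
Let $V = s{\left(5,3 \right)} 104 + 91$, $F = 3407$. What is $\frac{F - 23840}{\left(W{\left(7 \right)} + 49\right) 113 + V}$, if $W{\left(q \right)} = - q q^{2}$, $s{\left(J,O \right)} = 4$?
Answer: $\frac{6811}{10905} \approx 0.62458$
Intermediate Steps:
$W{\left(q \right)} = - q^{3}$
$V = 507$ ($V = 4 \cdot 104 + 91 = 416 + 91 = 507$)
$\frac{F - 23840}{\left(W{\left(7 \right)} + 49\right) 113 + V} = \frac{3407 - 23840}{\left(- 7^{3} + 49\right) 113 + 507} = - \frac{20433}{\left(\left(-1\right) 343 + 49\right) 113 + 507} = - \frac{20433}{\left(-343 + 49\right) 113 + 507} = - \frac{20433}{\left(-294\right) 113 + 507} = - \frac{20433}{-33222 + 507} = - \frac{20433}{-32715} = \left(-20433\right) \left(- \frac{1}{32715}\right) = \frac{6811}{10905}$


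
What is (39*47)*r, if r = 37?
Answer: 67821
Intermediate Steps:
(39*47)*r = (39*47)*37 = 1833*37 = 67821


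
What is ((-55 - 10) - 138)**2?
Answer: 41209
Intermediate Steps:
((-55 - 10) - 138)**2 = (-65 - 138)**2 = (-203)**2 = 41209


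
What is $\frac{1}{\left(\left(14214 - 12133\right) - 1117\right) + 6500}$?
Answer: $\frac{1}{7464} \approx 0.00013398$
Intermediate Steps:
$\frac{1}{\left(\left(14214 - 12133\right) - 1117\right) + 6500} = \frac{1}{\left(2081 - 1117\right) + 6500} = \frac{1}{964 + 6500} = \frac{1}{7464}$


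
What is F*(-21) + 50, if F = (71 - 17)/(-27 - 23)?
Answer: 1817/25 ≈ 72.680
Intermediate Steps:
F = -27/25 (F = 54/(-50) = 54*(-1/50) = -27/25 ≈ -1.0800)
F*(-21) + 50 = -27/25*(-21) + 50 = 567/25 + 50 = 1817/25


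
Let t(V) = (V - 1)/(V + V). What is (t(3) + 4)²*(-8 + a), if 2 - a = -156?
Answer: 8450/3 ≈ 2816.7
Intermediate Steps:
t(V) = (-1 + V)/(2*V) (t(V) = (-1 + V)/((2*V)) = (-1 + V)*(1/(2*V)) = (-1 + V)/(2*V))
a = 158 (a = 2 - 1*(-156) = 2 + 156 = 158)
(t(3) + 4)²*(-8 + a) = ((½)*(-1 + 3)/3 + 4)²*(-8 + 158) = ((½)*(⅓)*2 + 4)²*150 = (⅓ + 4)²*150 = (13/3)²*150 = (169/9)*150 = 8450/3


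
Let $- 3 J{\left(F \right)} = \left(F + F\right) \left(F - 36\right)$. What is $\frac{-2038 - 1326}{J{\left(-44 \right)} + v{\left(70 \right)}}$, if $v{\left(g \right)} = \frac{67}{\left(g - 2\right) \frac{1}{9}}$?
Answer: $\frac{686256}{476911} \approx 1.439$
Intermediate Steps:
$J{\left(F \right)} = - \frac{2 F \left(-36 + F\right)}{3}$ ($J{\left(F \right)} = - \frac{\left(F + F\right) \left(F - 36\right)}{3} = - \frac{2 F \left(-36 + F\right)}{3}$)
$v{\left(g \right)} = \frac{67}{- \frac{2}{9} + \frac{g}{9}}$ ($v{\left(g \right)} = \frac{67}{\left(-2 + g\right) \frac{1}{9}} = \frac{67}{- \frac{2}{9} + \frac{g}{9}}$)
$\frac{-2038 - 1326}{J{\left(-44 \right)} + v{\left(70 \right)}} = \frac{-2038 - 1326}{\frac{2}{3} \left(-44\right) \left(36 - -44\right) + \frac{603}{-2 + 70}} = - \frac{3364}{\frac{2}{3} \left(-44\right) \left(36 + 44\right) + \frac{603}{68}} = - \frac{3364}{\frac{2}{3} \left(-44\right) 80 + 603 \cdot \frac{1}{68}} = - \frac{3364}{- \frac{7040}{3} + \frac{603}{68}} = - \frac{3364}{- \frac{476911}{204}} = \left(-3364\right) \left(- \frac{204}{476911}\right) = \frac{686256}{476911}$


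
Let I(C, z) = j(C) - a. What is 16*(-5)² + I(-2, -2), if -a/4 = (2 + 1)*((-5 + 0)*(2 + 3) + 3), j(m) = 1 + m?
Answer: 135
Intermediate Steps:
a = 264 (a = -4*(2 + 1)*((-5 + 0)*(2 + 3) + 3) = -12*(-5*5 + 3) = -12*(-25 + 3) = -12*(-22) = -4*(-66) = 264)
I(C, z) = -263 + C (I(C, z) = (1 + C) - 1*264 = (1 + C) - 264 = -263 + C)
16*(-5)² + I(-2, -2) = 16*(-5)² + (-263 - 2) = 16*25 - 265 = 400 - 265 = 135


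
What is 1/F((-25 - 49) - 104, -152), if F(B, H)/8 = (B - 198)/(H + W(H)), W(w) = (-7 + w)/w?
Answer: 22945/457216 ≈ 0.050184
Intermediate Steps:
W(w) = (-7 + w)/w
F(B, H) = 8*(-198 + B)/(H + (-7 + H)/H) (F(B, H) = 8*((B - 198)/(H + (-7 + H)/H)) = 8*((-198 + B)/(H + (-7 + H)/H)) = 8*(-198 + B)/(H + (-7 + H)/H))
1/F((-25 - 49) - 104, -152) = 1/(8*(-152)*(-198 + ((-25 - 49) - 104))/(-7 - 152 + (-152)**2)) = 1/(8*(-152)*(-198 + (-74 - 104))/(-7 - 152 + 23104)) = 1/(8*(-152)*(-198 - 178)/22945) = 1/(8*(-152)*(1/22945)*(-376)) = 1/(457216/22945) = 22945/457216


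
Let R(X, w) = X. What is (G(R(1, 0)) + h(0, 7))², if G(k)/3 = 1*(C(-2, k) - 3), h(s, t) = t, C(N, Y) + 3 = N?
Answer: 289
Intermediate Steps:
C(N, Y) = -3 + N
G(k) = -24 (G(k) = 3*(1*((-3 - 2) - 3)) = 3*(1*(-5 - 3)) = 3*(1*(-8)) = 3*(-8) = -24)
(G(R(1, 0)) + h(0, 7))² = (-24 + 7)² = (-17)² = 289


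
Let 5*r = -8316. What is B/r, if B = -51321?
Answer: 85535/2772 ≈ 30.857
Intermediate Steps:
r = -8316/5 (r = (⅕)*(-8316) = -8316/5 ≈ -1663.2)
B/r = -51321/(-8316/5) = -51321*(-5/8316) = 85535/2772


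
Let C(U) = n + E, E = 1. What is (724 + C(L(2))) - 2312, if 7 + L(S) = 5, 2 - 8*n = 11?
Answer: -12705/8 ≈ -1588.1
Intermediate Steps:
n = -9/8 (n = ¼ - ⅛*11 = ¼ - 11/8 = -9/8 ≈ -1.1250)
L(S) = -2 (L(S) = -7 + 5 = -2)
C(U) = -⅛ (C(U) = -9/8 + 1 = -⅛)
(724 + C(L(2))) - 2312 = (724 - ⅛) - 2312 = 5791/8 - 2312 = -12705/8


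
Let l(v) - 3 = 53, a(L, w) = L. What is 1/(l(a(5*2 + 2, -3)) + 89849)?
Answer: 1/89905 ≈ 1.1123e-5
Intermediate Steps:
l(v) = 56 (l(v) = 3 + 53 = 56)
1/(l(a(5*2 + 2, -3)) + 89849) = 1/(56 + 89849) = 1/89905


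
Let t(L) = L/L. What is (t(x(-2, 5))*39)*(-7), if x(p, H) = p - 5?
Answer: -273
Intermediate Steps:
x(p, H) = -5 + p
t(L) = 1
(t(x(-2, 5))*39)*(-7) = (1*39)*(-7) = 39*(-7) = -273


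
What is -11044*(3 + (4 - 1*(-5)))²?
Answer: -1590336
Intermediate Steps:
-11044*(3 + (4 - 1*(-5)))² = -11044*(3 + (4 + 5))² = -11044*(3 + 9)² = -11044*12² = -11044*144 = -1590336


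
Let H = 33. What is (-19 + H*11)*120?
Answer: 41280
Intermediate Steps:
(-19 + H*11)*120 = (-19 + 33*11)*120 = (-19 + 363)*120 = 344*120 = 41280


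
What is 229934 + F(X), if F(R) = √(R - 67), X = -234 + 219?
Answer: 229934 + I*√82 ≈ 2.2993e+5 + 9.0554*I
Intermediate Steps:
X = -15
F(R) = √(-67 + R)
229934 + F(X) = 229934 + √(-67 - 15) = 229934 + √(-82) = 229934 + I*√82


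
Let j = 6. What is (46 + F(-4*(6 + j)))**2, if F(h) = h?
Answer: 4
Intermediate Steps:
(46 + F(-4*(6 + j)))**2 = (46 - 4*(6 + 6))**2 = (46 - 4*12)**2 = (46 - 48)**2 = (-2)**2 = 4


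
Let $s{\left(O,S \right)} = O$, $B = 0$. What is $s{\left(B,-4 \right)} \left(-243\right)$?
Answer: $0$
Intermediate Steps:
$s{\left(B,-4 \right)} \left(-243\right) = 0 \left(-243\right) = 0$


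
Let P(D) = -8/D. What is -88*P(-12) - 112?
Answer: -512/3 ≈ -170.67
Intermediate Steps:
-88*P(-12) - 112 = -(-704)/(-12) - 112 = -(-704)*(-1)/12 - 112 = -88*⅔ - 112 = -176/3 - 112 = -512/3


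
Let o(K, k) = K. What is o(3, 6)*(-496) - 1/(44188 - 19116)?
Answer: -37307137/25072 ≈ -1488.0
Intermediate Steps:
o(3, 6)*(-496) - 1/(44188 - 19116) = 3*(-496) - 1/(44188 - 19116) = -1488 - 1/25072 = -37307137/25072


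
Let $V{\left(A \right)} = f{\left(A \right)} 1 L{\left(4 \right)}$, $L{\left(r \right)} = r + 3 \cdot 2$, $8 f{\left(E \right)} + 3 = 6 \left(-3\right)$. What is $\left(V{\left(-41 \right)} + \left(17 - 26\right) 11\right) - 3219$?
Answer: $- \frac{13377}{4} \approx -3344.3$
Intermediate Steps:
$f{\left(E \right)} = - \frac{21}{8}$ ($f{\left(E \right)} = - \frac{3}{8} + \frac{6 \left(-3\right)}{8} = - \frac{3}{8} + \frac{1}{8} \left(-18\right) = - \frac{3}{8} - \frac{9}{4} = - \frac{21}{8}$)
$L{\left(r \right)} = 6 + r$ ($L{\left(r \right)} = r + 6 = 6 + r$)
$V{\left(A \right)} = - \frac{105}{4}$ ($V{\left(A \right)} = \left(- \frac{21}{8}\right) 1 \left(6 + 4\right) = \left(- \frac{21}{8}\right) 10 = - \frac{105}{4}$)
$\left(V{\left(-41 \right)} + \left(17 - 26\right) 11\right) - 3219 = \left(- \frac{105}{4} + \left(17 - 26\right) 11\right) - 3219 = \left(- \frac{105}{4} - 99\right) - 3219 = - \frac{501}{4} - 3219 = - \frac{13377}{4}$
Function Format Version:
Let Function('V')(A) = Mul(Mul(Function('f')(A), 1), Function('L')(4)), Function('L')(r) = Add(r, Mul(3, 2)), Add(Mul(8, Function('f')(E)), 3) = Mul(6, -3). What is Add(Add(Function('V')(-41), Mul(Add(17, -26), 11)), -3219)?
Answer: Rational(-13377, 4) ≈ -3344.3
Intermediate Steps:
Function('f')(E) = Rational(-21, 8) (Function('f')(E) = Add(Rational(-3, 8), Mul(Rational(1, 8), Mul(6, -3))) = Add(Rational(-3, 8), Mul(Rational(1, 8), -18)) = Add(Rational(-3, 8), Rational(-9, 4)) = Rational(-21, 8))
Function('L')(r) = Add(6, r) (Function('L')(r) = Add(r, 6) = Add(6, r))
Function('V')(A) = Rational(-105, 4) (Function('V')(A) = Mul(Mul(Rational(-21, 8), 1), Add(6, 4)) = Mul(Rational(-21, 8), 10) = Rational(-105, 4))
Add(Add(Function('V')(-41), Mul(Add(17, -26), 11)), -3219) = Add(Add(Rational(-105, 4), Mul(Add(17, -26), 11)), -3219) = Add(Add(Rational(-105, 4), Mul(-9, 11)), -3219) = Add(Add(Rational(-105, 4), -99), -3219) = Add(Rational(-501, 4), -3219) = Rational(-13377, 4)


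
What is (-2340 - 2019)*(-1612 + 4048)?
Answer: -10618524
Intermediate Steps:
(-2340 - 2019)*(-1612 + 4048) = -4359*2436 = -10618524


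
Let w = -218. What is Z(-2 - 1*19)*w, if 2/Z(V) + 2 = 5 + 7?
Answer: -218/5 ≈ -43.600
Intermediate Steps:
Z(V) = ⅕ (Z(V) = 2/(-2 + (5 + 7)) = 2/(-2 + 12) = 2/10 = 2*(⅒) = ⅕)
Z(-2 - 1*19)*w = (⅕)*(-218) = -218/5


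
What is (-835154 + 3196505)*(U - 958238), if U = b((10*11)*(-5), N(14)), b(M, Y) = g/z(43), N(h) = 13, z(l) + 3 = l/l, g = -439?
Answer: -4524435885987/2 ≈ -2.2622e+12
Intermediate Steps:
z(l) = -2 (z(l) = -3 + l/l = -3 + 1 = -2)
b(M, Y) = 439/2 (b(M, Y) = -439/(-2) = -439*(-1/2) = 439/2)
U = 439/2 ≈ 219.50
(-835154 + 3196505)*(U - 958238) = (-835154 + 3196505)*(439/2 - 958238) = 2361351*(-1916037/2) = -4524435885987/2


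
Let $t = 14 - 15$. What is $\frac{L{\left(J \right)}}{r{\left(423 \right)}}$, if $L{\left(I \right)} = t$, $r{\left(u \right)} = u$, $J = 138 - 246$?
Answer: $- \frac{1}{423} \approx -0.0023641$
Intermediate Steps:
$t = -1$ ($t = 14 - 15 = -1$)
$J = -108$
$L{\left(I \right)} = -1$
$\frac{L{\left(J \right)}}{r{\left(423 \right)}} = - \frac{1}{423}$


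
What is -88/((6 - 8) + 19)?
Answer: -88/17 ≈ -5.1765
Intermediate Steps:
-88/((6 - 8) + 19) = -88/(-2 + 19) = -88/17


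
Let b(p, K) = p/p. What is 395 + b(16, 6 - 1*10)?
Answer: 396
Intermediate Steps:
b(p, K) = 1
395 + b(16, 6 - 1*10) = 395 + 1 = 396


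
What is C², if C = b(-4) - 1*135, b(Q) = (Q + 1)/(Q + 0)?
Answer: 288369/16 ≈ 18023.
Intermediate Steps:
b(Q) = (1 + Q)/Q
C = -537/4 (C = (1 - 4)/(-4) - 1*135 = -¼*(-3) - 135 = ¾ - 135 = -537/4 ≈ -134.25)
C² = (-537/4)² = 288369/16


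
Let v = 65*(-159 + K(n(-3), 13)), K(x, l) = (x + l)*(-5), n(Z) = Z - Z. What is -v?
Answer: 14560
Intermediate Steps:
n(Z) = 0
K(x, l) = -5*l - 5*x (K(x, l) = (l + x)*(-5) = -5*l - 5*x)
v = -14560 (v = 65*(-159 + (-5*13 - 5*0)) = 65*(-159 + (-65 + 0)) = 65*(-159 - 65) = 65*(-224) = -14560)
-v = -1*(-14560) = 14560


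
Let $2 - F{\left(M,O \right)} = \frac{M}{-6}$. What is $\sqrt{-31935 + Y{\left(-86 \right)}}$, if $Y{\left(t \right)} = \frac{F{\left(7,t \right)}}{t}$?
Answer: $\frac{i \sqrt{2125723791}}{258} \approx 178.7 i$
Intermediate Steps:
$F{\left(M,O \right)} = 2 + \frac{M}{6}$ ($F{\left(M,O \right)} = 2 - \frac{M}{-6} = 2 - M \left(- \frac{1}{6}\right) = 2 - - \frac{M}{6} = 2 + \frac{M}{6}$)
$Y{\left(t \right)} = \frac{19}{6 t}$ ($Y{\left(t \right)} = \frac{2 + \frac{1}{6} \cdot 7}{t} = \frac{2 + \frac{7}{6}}{t} = \frac{19}{6 t}$)
$\sqrt{-31935 + Y{\left(-86 \right)}} = \sqrt{-31935 + \frac{19}{6 \left(-86\right)}} = \sqrt{-31935 + \frac{19}{6} \left(- \frac{1}{86}\right)} = \sqrt{-31935 - \frac{19}{516}} = \sqrt{- \frac{16478479}{516}} = \frac{i \sqrt{2125723791}}{258}$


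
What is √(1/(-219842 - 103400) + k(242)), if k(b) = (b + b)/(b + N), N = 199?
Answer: √50570786483254/6788082 ≈ 1.0476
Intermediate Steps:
k(b) = 2*b/(199 + b) (k(b) = (b + b)/(b + 199) = (2*b)/(199 + b) = 2*b/(199 + b))
√(1/(-219842 - 103400) + k(242)) = √(1/(-219842 - 103400) + 2*242/(199 + 242)) = √(1/(-323242) + 2*242/441) = √(-1/323242 + 2*242*(1/441)) = √(-1/323242 + 484/441) = √(156448687/142549722) = √50570786483254/6788082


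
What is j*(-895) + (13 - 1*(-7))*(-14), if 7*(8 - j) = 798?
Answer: 94590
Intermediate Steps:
j = -106 (j = 8 - 1/7*798 = 8 - 114 = -106)
j*(-895) + (13 - 1*(-7))*(-14) = -106*(-895) + (13 - 1*(-7))*(-14) = 94870 + (13 + 7)*(-14) = 94870 + 20*(-14) = 94870 - 280 = 94590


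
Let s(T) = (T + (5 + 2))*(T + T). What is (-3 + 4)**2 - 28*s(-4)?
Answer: 673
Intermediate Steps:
s(T) = 2*T*(7 + T) (s(T) = (T + 7)*(2*T) = (7 + T)*(2*T) = 2*T*(7 + T))
(-3 + 4)**2 - 28*s(-4) = (-3 + 4)**2 - 56*(-4)*(7 - 4) = 1**2 - 56*(-4)*3 = 1 - 28*(-24) = 1 + 672 = 673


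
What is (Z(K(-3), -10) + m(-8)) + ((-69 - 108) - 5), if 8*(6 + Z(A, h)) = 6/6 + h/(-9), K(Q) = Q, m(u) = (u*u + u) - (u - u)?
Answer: -9485/72 ≈ -131.74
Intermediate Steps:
m(u) = u + u² (m(u) = (u² + u) - 1*0 = (u + u²) + 0 = u + u²)
Z(A, h) = -47/8 - h/72 (Z(A, h) = -6 + (6/6 + h/(-9))/8 = -6 + (6*(⅙) + h*(-⅑))/8 = -6 + (1 - h/9)/8 = -6 + (⅛ - h/72) = -47/8 - h/72)
(Z(K(-3), -10) + m(-8)) + ((-69 - 108) - 5) = ((-47/8 - 1/72*(-10)) - 8*(1 - 8)) + ((-69 - 108) - 5) = ((-47/8 + 5/36) - 8*(-7)) + (-177 - 5) = (-413/72 + 56) - 182 = 3619/72 - 182 = -9485/72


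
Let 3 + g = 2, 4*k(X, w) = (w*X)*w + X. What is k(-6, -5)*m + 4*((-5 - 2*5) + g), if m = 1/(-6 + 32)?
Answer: -131/2 ≈ -65.500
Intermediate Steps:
k(X, w) = X/4 + X*w²/4 (k(X, w) = ((w*X)*w + X)/4 = ((X*w)*w + X)/4 = (X*w² + X)/4 = (X + X*w²)/4 = X/4 + X*w²/4)
g = -1 (g = -3 + 2 = -1)
m = 1/26 ≈ 0.038462
k(-6, -5)*m + 4*((-5 - 2*5) + g) = ((¼)*(-6)*(1 + (-5)²))*(1/26) + 4*((-5 - 2*5) - 1) = ((¼)*(-6)*(1 + 25))*(1/26) + 4*((-5 - 10) - 1) = ((¼)*(-6)*26)*(1/26) + 4*(-15 - 1) = -39*1/26 + 4*(-16) = -3/2 - 64 = -131/2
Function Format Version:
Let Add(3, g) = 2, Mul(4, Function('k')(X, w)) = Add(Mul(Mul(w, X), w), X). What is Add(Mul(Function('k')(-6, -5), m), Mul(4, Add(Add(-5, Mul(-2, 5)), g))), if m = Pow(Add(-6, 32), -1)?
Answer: Rational(-131, 2) ≈ -65.500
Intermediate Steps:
Function('k')(X, w) = Add(Mul(Rational(1, 4), X), Mul(Rational(1, 4), X, Pow(w, 2))) (Function('k')(X, w) = Mul(Rational(1, 4), Add(Mul(Mul(w, X), w), X)) = Mul(Rational(1, 4), Add(Mul(Mul(X, w), w), X)) = Mul(Rational(1, 4), Add(Mul(X, Pow(w, 2)), X)) = Mul(Rational(1, 4), Add(X, Mul(X, Pow(w, 2)))) = Add(Mul(Rational(1, 4), X), Mul(Rational(1, 4), X, Pow(w, 2))))
g = -1 (g = Add(-3, 2) = -1)
m = Rational(1, 26) (m = Pow(26, -1) = Rational(1, 26) ≈ 0.038462)
Add(Mul(Function('k')(-6, -5), m), Mul(4, Add(Add(-5, Mul(-2, 5)), g))) = Add(Mul(Mul(Rational(1, 4), -6, Add(1, Pow(-5, 2))), Rational(1, 26)), Mul(4, Add(Add(-5, Mul(-2, 5)), -1))) = Add(Mul(Mul(Rational(1, 4), -6, Add(1, 25)), Rational(1, 26)), Mul(4, Add(Add(-5, -10), -1))) = Add(Mul(Mul(Rational(1, 4), -6, 26), Rational(1, 26)), Mul(4, Add(-15, -1))) = Add(Mul(-39, Rational(1, 26)), Mul(4, -16)) = Add(Rational(-3, 2), -64) = Rational(-131, 2)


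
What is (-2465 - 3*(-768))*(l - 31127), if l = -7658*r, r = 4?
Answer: 9943199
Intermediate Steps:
l = -30632 (l = -7658*4 = -30632)
(-2465 - 3*(-768))*(l - 31127) = (-2465 - 3*(-768))*(-30632 - 31127) = (-2465 + 2304)*(-61759) = -161*(-61759) = 9943199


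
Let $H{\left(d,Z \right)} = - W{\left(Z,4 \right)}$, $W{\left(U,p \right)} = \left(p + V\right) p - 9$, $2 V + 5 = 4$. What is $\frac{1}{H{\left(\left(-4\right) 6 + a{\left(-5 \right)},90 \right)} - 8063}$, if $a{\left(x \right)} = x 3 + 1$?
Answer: $- \frac{1}{8068} \approx -0.00012395$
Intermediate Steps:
$V = - \frac{1}{2}$ ($V = - \frac{5}{2} + \frac{1}{2} \cdot 4 = - \frac{5}{2} + 2 = - \frac{1}{2} \approx -0.5$)
$W{\left(U,p \right)} = -9 + p \left(- \frac{1}{2} + p\right)$ ($W{\left(U,p \right)} = \left(p - \frac{1}{2}\right) p - 9 = \left(- \frac{1}{2} + p\right) p - 9 = p \left(- \frac{1}{2} + p\right) - 9 = -9 + p \left(- \frac{1}{2} + p\right)$)
$a{\left(x \right)} = 1 + 3 x$ ($a{\left(x \right)} = 3 x + 1 = 1 + 3 x$)
$H{\left(d,Z \right)} = -5$ ($H{\left(d,Z \right)} = - (-9 + 4^{2} - 2) = - (-9 + 16 - 2) = \left(-1\right) 5 = -5$)
$\frac{1}{H{\left(\left(-4\right) 6 + a{\left(-5 \right)},90 \right)} - 8063} = \frac{1}{-5 - 8063} = \frac{1}{-8068} = - \frac{1}{8068}$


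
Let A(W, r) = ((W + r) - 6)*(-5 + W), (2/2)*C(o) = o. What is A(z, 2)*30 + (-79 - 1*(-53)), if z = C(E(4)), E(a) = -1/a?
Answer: 5147/8 ≈ 643.38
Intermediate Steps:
C(o) = o
z = -¼ (z = -1/4 = -1*¼ = -¼ ≈ -0.25000)
A(W, r) = (-5 + W)*(-6 + W + r) (A(W, r) = (-6 + W + r)*(-5 + W) = (-5 + W)*(-6 + W + r))
A(z, 2)*30 + (-79 - 1*(-53)) = (30 + (-¼)² - 11*(-¼) - 5*2 - ¼*2)*30 + (-79 - 1*(-53)) = (30 + 1/16 + 11/4 - 10 - ½)*30 + (-79 + 53) = (357/16)*30 - 26 = 5355/8 - 26 = 5147/8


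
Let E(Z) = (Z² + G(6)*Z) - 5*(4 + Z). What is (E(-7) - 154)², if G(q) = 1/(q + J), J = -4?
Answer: 34969/4 ≈ 8742.3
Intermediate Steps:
G(q) = 1/(-4 + q) (G(q) = 1/(q - 4) = 1/(-4 + q))
E(Z) = -20 + Z² - 9*Z/2 (E(Z) = (Z² + Z/(-4 + 6)) - 5*(4 + Z) = (Z² + Z/2) + (-20 - 5*Z) = -20 + Z² - 9*Z/2)
(E(-7) - 154)² = ((-20 + (-7)² - 9/2*(-7)) - 154)² = ((-20 + 49 + 63/2) - 154)² = (121/2 - 154)² = (-187/2)² = 34969/4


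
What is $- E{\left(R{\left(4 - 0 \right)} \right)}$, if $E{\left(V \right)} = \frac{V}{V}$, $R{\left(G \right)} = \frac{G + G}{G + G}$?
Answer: $-1$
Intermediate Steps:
$R{\left(G \right)} = 1$ ($R{\left(G \right)} = \frac{2 G}{2 G} = 2 G \frac{1}{2 G} = 1$)
$E{\left(V \right)} = 1$
$- E{\left(R{\left(4 - 0 \right)} \right)} = \left(-1\right) 1 = -1$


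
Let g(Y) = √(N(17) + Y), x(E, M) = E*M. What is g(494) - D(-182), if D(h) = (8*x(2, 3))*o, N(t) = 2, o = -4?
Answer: 192 + 4*√31 ≈ 214.27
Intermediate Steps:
g(Y) = √(2 + Y)
D(h) = -192 (D(h) = (8*(2*3))*(-4) = (8*6)*(-4) = 48*(-4) = -192)
g(494) - D(-182) = √(2 + 494) - 1*(-192) = √496 + 192 = 4*√31 + 192 = 192 + 4*√31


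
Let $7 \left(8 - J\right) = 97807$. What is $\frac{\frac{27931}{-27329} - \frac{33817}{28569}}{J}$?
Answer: $\frac{12055018724}{76320285909951} \approx 0.00015795$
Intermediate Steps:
$J = - \frac{97751}{7}$ ($J = 8 - \frac{97807}{7} = - \frac{97751}{7} \approx -13964.0$)
$\frac{\frac{27931}{-27329} - \frac{33817}{28569}}{J} = \frac{\frac{27931}{-27329} - \frac{33817}{28569}}{- \frac{97751}{7}} = \left(27931 \left(- \frac{1}{27329}\right) - \frac{33817}{28569}\right) \left(- \frac{7}{97751}\right) = \left(- \frac{27931}{27329} - \frac{33817}{28569}\right) \left(- \frac{7}{97751}\right) = \left(- \frac{1722145532}{780762201}\right) \left(- \frac{7}{97751}\right) = \frac{12055018724}{76320285909951}$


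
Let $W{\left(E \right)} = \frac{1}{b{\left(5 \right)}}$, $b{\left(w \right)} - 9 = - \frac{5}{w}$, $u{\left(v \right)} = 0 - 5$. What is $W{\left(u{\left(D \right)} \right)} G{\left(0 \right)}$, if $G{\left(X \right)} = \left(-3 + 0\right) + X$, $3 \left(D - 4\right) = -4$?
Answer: $- \frac{3}{8} \approx -0.375$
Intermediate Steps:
$D = \frac{8}{3}$ ($D = 4 + \frac{1}{3} \left(-4\right) = 4 - \frac{4}{3} = \frac{8}{3} \approx 2.6667$)
$u{\left(v \right)} = -5$ ($u{\left(v \right)} = 0 - 5 = -5$)
$b{\left(w \right)} = 9 - \frac{5}{w}$
$G{\left(X \right)} = -3 + X$
$W{\left(E \right)} = \frac{1}{8}$ ($W{\left(E \right)} = \frac{1}{9 - \frac{5}{5}} = \frac{1}{9 - 1} = \frac{1}{8}$)
$W{\left(u{\left(D \right)} \right)} G{\left(0 \right)} = \frac{-3 + 0}{8} = \frac{1}{8} \left(-3\right) = - \frac{3}{8}$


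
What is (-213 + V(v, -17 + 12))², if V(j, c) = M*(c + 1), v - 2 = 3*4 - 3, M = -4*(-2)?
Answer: 60025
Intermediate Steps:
M = 8
v = 11 (v = 2 + (3*4 - 3) = 2 + (12 - 3) = 2 + 9 = 11)
V(j, c) = 8 + 8*c (V(j, c) = 8*(c + 1) = 8*(1 + c) = 8 + 8*c)
(-213 + V(v, -17 + 12))² = (-213 + (8 + 8*(-17 + 12)))² = (-213 + (8 + 8*(-5)))² = (-213 + (8 - 40))² = (-213 - 32)² = (-245)² = 60025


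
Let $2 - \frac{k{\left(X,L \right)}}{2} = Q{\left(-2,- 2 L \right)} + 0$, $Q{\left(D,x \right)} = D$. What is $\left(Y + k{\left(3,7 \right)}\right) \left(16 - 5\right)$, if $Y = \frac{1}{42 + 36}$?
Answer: $\frac{6875}{78} \approx 88.141$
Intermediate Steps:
$k{\left(X,L \right)} = 8$ ($k{\left(X,L \right)} = 4 - 2 \left(-2 + 0\right) = 4 - -4 = 4 + 4 = 8$)
$Y = \frac{1}{78} \approx 0.012821$
$\left(Y + k{\left(3,7 \right)}\right) \left(16 - 5\right) = \left(\frac{1}{78} + 8\right) \left(16 - 5\right) = \frac{625 \left(16 - 5\right)}{78} = \frac{625}{78} \cdot 11 = \frac{6875}{78}$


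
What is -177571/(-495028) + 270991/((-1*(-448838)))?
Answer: 106924372623/111093688732 ≈ 0.96247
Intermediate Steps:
-177571/(-495028) + 270991/((-1*(-448838))) = -177571*(-1/495028) + 270991/448838 = 177571/495028 + 270991*(1/448838) = 177571/495028 + 270991/448838 = 106924372623/111093688732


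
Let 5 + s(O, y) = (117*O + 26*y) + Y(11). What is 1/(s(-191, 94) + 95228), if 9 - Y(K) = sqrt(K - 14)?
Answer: 75329/5674458244 + I*sqrt(3)/5674458244 ≈ 1.3275e-5 + 3.0524e-10*I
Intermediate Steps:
Y(K) = 9 - sqrt(-14 + K) (Y(K) = 9 - sqrt(K - 14) = 9 - sqrt(-14 + K))
s(O, y) = 4 + 26*y + 117*O - I*sqrt(3) (s(O, y) = -5 + ((117*O + 26*y) + (9 - sqrt(-14 + 11))) = -5 + ((26*y + 117*O) + (9 - sqrt(-3))) = -5 + ((26*y + 117*O) + (9 - I*sqrt(3))) = -5 + (9 + 26*y + 117*O - I*sqrt(3)) = 4 + 26*y + 117*O - I*sqrt(3))
1/(s(-191, 94) + 95228) = 1/((4 + 26*94 + 117*(-191) - I*sqrt(3)) + 95228) = 1/((4 + 2444 - 22347 - I*sqrt(3)) + 95228) = 1/((-19899 - I*sqrt(3)) + 95228) = 1/(75329 - I*sqrt(3))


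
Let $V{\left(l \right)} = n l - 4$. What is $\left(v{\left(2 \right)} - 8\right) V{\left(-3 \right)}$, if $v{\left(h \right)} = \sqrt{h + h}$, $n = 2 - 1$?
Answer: $42$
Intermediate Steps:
$n = 1$ ($n = 2 - 1 = 1$)
$V{\left(l \right)} = -4 + l$ ($V{\left(l \right)} = 1 l - 4 = l - 4 = -4 + l$)
$v{\left(h \right)} = \sqrt{2} \sqrt{h}$ ($v{\left(h \right)} = \sqrt{2 h} = \sqrt{2} \sqrt{h}$)
$\left(v{\left(2 \right)} - 8\right) V{\left(-3 \right)} = \left(\sqrt{2} \sqrt{2} - 8\right) \left(-4 - 3\right) = \left(2 - 8\right) \left(-7\right) = \left(-6\right) \left(-7\right) = 42$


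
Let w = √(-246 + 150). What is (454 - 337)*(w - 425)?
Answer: -49725 + 468*I*√6 ≈ -49725.0 + 1146.4*I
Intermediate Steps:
w = 4*I*√6 (w = √(-96) = 4*I*√6 ≈ 9.798*I)
(454 - 337)*(w - 425) = (454 - 337)*(4*I*√6 - 425) = 117*(-425 + 4*I*√6) = -49725 + 468*I*√6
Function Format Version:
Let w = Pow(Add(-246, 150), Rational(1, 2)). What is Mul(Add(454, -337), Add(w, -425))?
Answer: Add(-49725, Mul(468, I, Pow(6, Rational(1, 2)))) ≈ Add(-49725., Mul(1146.4, I))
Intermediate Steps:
w = Mul(4, I, Pow(6, Rational(1, 2))) (w = Pow(-96, Rational(1, 2)) = Mul(4, I, Pow(6, Rational(1, 2))) ≈ Mul(9.7980, I))
Mul(Add(454, -337), Add(w, -425)) = Mul(Add(454, -337), Add(Mul(4, I, Pow(6, Rational(1, 2))), -425)) = Mul(117, Add(-425, Mul(4, I, Pow(6, Rational(1, 2))))) = Add(-49725, Mul(468, I, Pow(6, Rational(1, 2))))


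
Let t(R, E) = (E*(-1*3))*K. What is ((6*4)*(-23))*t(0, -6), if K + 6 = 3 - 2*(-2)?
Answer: -9936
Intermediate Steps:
K = 1 (K = -6 + (3 - 2*(-2)) = -6 + (3 + 4) = -6 + 7 = 1)
t(R, E) = -3*E (t(R, E) = (E*(-1*3))*1 = (E*(-3))*1 = -3*E*1 = -3*E)
((6*4)*(-23))*t(0, -6) = ((6*4)*(-23))*(-3*(-6)) = (24*(-23))*18 = -552*18 = -9936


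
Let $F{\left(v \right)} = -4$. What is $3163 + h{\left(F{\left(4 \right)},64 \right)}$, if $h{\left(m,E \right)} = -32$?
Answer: $3131$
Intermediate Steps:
$3163 + h{\left(F{\left(4 \right)},64 \right)} = 3163 - 32 = 3131$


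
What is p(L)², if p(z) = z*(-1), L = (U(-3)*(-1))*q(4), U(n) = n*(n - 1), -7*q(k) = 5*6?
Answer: 129600/49 ≈ 2644.9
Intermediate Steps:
q(k) = -30/7 (q(k) = -5*6/7 = -⅐*30 = -30/7)
U(n) = n*(-1 + n)
L = 360/7 (L = (-3*(-1 - 3)*(-1))*(-30/7) = (-3*(-4)*(-1))*(-30/7) = (12*(-1))*(-30/7) = -12*(-30/7) = 360/7 ≈ 51.429)
p(z) = -z
p(L)² = (-1*360/7)² = (-360/7)² = 129600/49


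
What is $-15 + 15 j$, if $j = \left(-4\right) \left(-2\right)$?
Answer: $105$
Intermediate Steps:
$j = 8$
$-15 + 15 j = -15 + 15 \cdot 8 = -15 + 120 = 105$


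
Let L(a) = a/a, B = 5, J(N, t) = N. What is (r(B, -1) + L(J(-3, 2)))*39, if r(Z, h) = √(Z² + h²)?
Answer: 39 + 39*√26 ≈ 237.86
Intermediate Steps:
L(a) = 1
(r(B, -1) + L(J(-3, 2)))*39 = (√(5² + (-1)²) + 1)*39 = (√(25 + 1) + 1)*39 = (√26 + 1)*39 = (1 + √26)*39 = 39 + 39*√26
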